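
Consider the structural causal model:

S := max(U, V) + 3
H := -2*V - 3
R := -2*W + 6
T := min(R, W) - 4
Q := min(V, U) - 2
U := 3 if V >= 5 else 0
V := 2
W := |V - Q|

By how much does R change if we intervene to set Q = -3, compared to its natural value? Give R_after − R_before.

The intervention breaks the incoming arrows to Q: Q := min(V, U) - 2 no longer applies, and Q = -3.
W = |V - Q|  [with V=2, Q=-3]  = 5
R = -2*W + 6  [with W=5]  = -4
Without intervention: U = 3 if V >= 5 else 0  [with V=2]  = 0; Q = min(V, U) - 2  [with V=2, U=0]  = -2; W = |V - Q|  [with V=2, Q=-2]  = 4; R = -2*W + 6  [with W=4]  = -2.
Change = -4 − (-2) = -2.

-2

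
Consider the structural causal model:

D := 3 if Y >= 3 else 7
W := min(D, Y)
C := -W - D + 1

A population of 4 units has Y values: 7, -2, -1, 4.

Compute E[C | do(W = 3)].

Under do(W=3), W's equation is replaced by W=3 for every unit. Per-unit C: -5, -9, -9, -5. Mean = -7.

-7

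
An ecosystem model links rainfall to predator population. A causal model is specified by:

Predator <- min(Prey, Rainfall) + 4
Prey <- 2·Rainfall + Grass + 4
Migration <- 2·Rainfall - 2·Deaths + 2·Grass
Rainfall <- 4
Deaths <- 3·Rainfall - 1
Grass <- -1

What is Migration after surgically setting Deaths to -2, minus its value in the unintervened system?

The intervention breaks the incoming arrows to Deaths: Deaths <- 3·Rainfall - 1 no longer applies, and Deaths = -2.
Migration = 2·Rainfall - 2·Deaths + 2·Grass  [with Rainfall=4, Deaths=-2, Grass=-1]  = 10
Without intervention: Deaths = 3·Rainfall - 1  [with Rainfall=4]  = 11; Migration = 2·Rainfall - 2·Deaths + 2·Grass  [with Rainfall=4, Deaths=11, Grass=-1]  = -16.
Change = 10 − (-16) = 26.

26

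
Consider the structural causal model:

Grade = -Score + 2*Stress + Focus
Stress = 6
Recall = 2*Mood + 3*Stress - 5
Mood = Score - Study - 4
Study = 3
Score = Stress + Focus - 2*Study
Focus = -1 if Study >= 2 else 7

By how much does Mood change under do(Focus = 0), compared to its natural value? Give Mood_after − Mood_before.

1

do(Focus=0) replaces the equation Focus = -1 if Study >= 2 else 7 with the constant Focus = 0.
Score = Stress + Focus - 2*Study  [with Stress=6, Focus=0, Study=3]  = 0
Mood = Score - Study - 4  [with Score=0, Study=3]  = -7
Without intervention: Focus = -1 if Study >= 2 else 7  [with Study=3]  = -1; Score = Stress + Focus - 2*Study  [with Stress=6, Focus=-1, Study=3]  = -1; Mood = Score - Study - 4  [with Score=-1, Study=3]  = -8.
Change = -7 − (-8) = 1.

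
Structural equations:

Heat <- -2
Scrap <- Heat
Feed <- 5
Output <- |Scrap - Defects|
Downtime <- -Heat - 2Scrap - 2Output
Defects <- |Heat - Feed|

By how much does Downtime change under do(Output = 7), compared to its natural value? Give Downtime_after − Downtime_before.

The intervention breaks the incoming arrows to Output: Output <- |Scrap - Defects| no longer applies, and Output = 7.
Scrap = Heat  [with Heat=-2]  = -2
Downtime = -Heat - 2Scrap - 2Output  [with Heat=-2, Scrap=-2, Output=7]  = -8
Without intervention: Defects = |Heat - Feed|  [with Heat=-2, Feed=5]  = 7; Scrap = Heat  [with Heat=-2]  = -2; Output = |Scrap - Defects|  [with Scrap=-2, Defects=7]  = 9; Downtime = -Heat - 2Scrap - 2Output  [with Heat=-2, Scrap=-2, Output=9]  = -12.
Change = -8 − (-12) = 4.

4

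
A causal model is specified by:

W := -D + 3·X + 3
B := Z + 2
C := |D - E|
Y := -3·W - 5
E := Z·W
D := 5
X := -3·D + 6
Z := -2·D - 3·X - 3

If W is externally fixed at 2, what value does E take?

do(W=2) replaces the equation W := -D + 3·X + 3 with the constant W = 2.
X = -3·D + 6  [with D=5]  = -9
Z = -2·D - 3·X - 3  [with D=5, X=-9]  = 14
E = Z·W  [with Z=14, W=2]  = 28

28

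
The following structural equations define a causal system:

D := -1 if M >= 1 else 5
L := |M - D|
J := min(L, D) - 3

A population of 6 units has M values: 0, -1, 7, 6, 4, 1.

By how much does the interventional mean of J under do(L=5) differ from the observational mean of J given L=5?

Under do(L=5), L's equation is replaced by L=5 for every unit. Per-unit J: 2, 2, -4, -4, -4, -4. Mean = -2.
E[J|L=5] averages over only the 2 units with L=5 (M = 0, 4): J = 2, -4, mean -1.
Difference = -2 − (-1) = -1.

-1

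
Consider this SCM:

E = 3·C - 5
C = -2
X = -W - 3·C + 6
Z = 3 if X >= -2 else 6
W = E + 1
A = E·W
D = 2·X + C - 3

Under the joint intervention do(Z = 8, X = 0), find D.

-5

Setting Z = 8, X = 0 by intervention discards those variables' equations.
D = 2·X + C - 3  [with X=0, C=-2]  = -5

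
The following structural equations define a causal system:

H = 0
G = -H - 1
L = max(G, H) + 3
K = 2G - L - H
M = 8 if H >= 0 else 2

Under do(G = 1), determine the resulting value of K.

-2

Under do(G=1), the mechanism G = -H - 1 is discarded; G is fixed at 1.
L = max(G, H) + 3  [with G=1, H=0]  = 4
K = 2G - L - H  [with G=1, L=4, H=0]  = -2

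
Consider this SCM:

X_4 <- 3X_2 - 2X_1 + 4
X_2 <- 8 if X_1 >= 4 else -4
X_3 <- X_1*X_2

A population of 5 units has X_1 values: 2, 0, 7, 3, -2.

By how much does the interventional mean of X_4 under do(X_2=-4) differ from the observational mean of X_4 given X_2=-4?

The intervention sets X_2=-4 in all 5 units regardless of X_1. Recomputing X_4 per unit gives -12, -8, -22, -14, -4; average -12.
Conditioning on X_2=-4 selects the 4 unit(s) with X_1 ∈ {2, 0, 3, -2}. Their X_4 values: -12, -8, -14, -4. Mean = -9.5.
Difference = -12 − (-9.5) = -2.5.

-2.5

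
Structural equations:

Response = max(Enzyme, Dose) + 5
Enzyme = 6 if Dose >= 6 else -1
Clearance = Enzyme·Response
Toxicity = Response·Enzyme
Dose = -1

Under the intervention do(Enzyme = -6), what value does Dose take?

-1

Under do(Enzyme=-6), the mechanism Enzyme = 6 if Dose >= 6 else -1 is discarded; Enzyme is fixed at -6.
Dose is not downstream of the intervention, so its value is determined by the original equations.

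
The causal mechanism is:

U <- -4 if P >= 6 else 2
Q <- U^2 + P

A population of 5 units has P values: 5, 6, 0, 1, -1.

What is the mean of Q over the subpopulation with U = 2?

5.25

Observing U=2 restricts to units where U's equation naturally yields 2: P ∈ {5, 0, 1, -1}. In that subpopulation Q = 9, 4, 5, 3, mean 5.25.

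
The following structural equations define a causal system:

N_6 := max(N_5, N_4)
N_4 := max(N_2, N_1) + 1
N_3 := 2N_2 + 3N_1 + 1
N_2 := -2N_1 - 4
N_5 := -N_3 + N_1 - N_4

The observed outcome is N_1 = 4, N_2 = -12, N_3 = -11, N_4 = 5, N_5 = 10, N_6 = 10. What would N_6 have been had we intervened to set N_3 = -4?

The intervention breaks the incoming arrows to N_3: N_3 := 2N_2 + 3N_1 + 1 no longer applies, and N_3 = -4.
N_2 = -2N_1 - 4  [with N_1=4]  = -12
N_4 = max(N_2, N_1) + 1  [with N_2=-12, N_1=4]  = 5
N_5 = -N_3 + N_1 - N_4  [with N_3=-4, N_1=4, N_4=5]  = 3
N_6 = max(N_5, N_4)  [with N_5=3, N_4=5]  = 5

5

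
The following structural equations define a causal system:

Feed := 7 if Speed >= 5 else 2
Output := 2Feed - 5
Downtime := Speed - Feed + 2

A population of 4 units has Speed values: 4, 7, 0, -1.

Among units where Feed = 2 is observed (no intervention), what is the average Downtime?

1

Observing Feed=2 restricts to units where Feed's equation naturally yields 2: Speed ∈ {4, 0, -1}. In that subpopulation Downtime = 4, 0, -1, mean 1.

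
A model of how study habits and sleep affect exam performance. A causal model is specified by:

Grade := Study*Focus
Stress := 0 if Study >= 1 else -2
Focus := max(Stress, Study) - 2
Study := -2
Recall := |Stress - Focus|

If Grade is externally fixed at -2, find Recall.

2

The intervention breaks the incoming arrows to Grade: Grade := Study*Focus no longer applies, and Grade = -2.
Since Recall is not a descendant of the intervened variable, it is unaffected.
Stress = 0 if Study >= 1 else -2  [with Study=-2]  = -2
Focus = max(Stress, Study) - 2  [with Stress=-2, Study=-2]  = -4
Recall = |Stress - Focus|  [with Stress=-2, Focus=-4]  = 2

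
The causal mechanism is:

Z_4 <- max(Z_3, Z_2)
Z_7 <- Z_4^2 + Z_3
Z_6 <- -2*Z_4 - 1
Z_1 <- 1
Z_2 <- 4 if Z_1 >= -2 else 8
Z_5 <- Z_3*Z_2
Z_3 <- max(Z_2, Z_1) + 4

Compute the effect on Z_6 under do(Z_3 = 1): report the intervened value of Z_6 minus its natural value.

The intervention breaks the incoming arrows to Z_3: Z_3 <- max(Z_2, Z_1) + 4 no longer applies, and Z_3 = 1.
Z_2 = 4 if Z_1 >= -2 else 8  [with Z_1=1]  = 4
Z_4 = max(Z_3, Z_2)  [with Z_3=1, Z_2=4]  = 4
Z_6 = -2*Z_4 - 1  [with Z_4=4]  = -9
Without intervention: Z_2 = 4 if Z_1 >= -2 else 8  [with Z_1=1]  = 4; Z_3 = max(Z_2, Z_1) + 4  [with Z_2=4, Z_1=1]  = 8; Z_4 = max(Z_3, Z_2)  [with Z_3=8, Z_2=4]  = 8; Z_6 = -2*Z_4 - 1  [with Z_4=8]  = -17.
Change = -9 − (-17) = 8.

8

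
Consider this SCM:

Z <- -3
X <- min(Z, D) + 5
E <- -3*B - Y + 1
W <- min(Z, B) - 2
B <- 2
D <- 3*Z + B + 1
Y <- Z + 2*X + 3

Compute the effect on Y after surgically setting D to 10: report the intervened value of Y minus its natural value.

The intervention breaks the incoming arrows to D: D <- 3*Z + B + 1 no longer applies, and D = 10.
X = min(Z, D) + 5  [with Z=-3, D=10]  = 2
Y = Z + 2*X + 3  [with Z=-3, X=2]  = 4
Without intervention: D = 3*Z + B + 1  [with Z=-3, B=2]  = -6; X = min(Z, D) + 5  [with Z=-3, D=-6]  = -1; Y = Z + 2*X + 3  [with Z=-3, X=-1]  = -2.
Change = 4 − (-2) = 6.

6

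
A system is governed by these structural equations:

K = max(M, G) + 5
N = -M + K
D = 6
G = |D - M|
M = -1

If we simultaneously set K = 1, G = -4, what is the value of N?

2

The joint intervention fixes K = 1, G = -4, removing each variable's own equation.
N = -M + K  [with M=-1, K=1]  = 2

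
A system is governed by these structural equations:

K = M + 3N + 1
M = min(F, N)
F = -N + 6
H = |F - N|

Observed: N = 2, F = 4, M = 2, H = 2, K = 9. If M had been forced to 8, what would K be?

15

do(M=8) replaces the equation M = min(F, N) with the constant M = 8.
K = M + 3N + 1  [with M=8, N=2]  = 15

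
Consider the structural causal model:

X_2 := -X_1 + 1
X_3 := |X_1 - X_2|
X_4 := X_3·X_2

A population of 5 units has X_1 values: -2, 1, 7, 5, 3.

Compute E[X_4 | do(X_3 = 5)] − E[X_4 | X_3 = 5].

Under do(X_3=5), X_3's equation is replaced by X_3=5 for every unit. Per-unit X_4: 15, 0, -30, -20, -10. Mean = -9.
E[X_4|X_3=5] averages over only the 2 units with X_3=5 (X_1 = -2, 3): X_4 = 15, -10, mean 2.5.
Difference = -9 − 2.5 = -11.5.

-11.5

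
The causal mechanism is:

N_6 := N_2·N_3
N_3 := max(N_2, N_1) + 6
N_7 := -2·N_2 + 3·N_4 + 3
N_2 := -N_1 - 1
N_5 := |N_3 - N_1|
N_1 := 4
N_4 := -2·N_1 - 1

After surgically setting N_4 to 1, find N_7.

The intervention breaks the incoming arrows to N_4: N_4 := -2·N_1 - 1 no longer applies, and N_4 = 1.
N_2 = -N_1 - 1  [with N_1=4]  = -5
N_7 = -2·N_2 + 3·N_4 + 3  [with N_2=-5, N_4=1]  = 16

16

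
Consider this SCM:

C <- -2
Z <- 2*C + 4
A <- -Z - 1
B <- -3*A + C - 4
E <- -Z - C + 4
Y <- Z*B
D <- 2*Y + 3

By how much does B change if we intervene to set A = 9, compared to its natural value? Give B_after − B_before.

The intervention breaks the incoming arrows to A: A <- -Z - 1 no longer applies, and A = 9.
B = -3*A + C - 4  [with A=9, C=-2]  = -33
Without intervention: Z = 2*C + 4  [with C=-2]  = 0; A = -Z - 1  [with Z=0]  = -1; B = -3*A + C - 4  [with A=-1, C=-2]  = -3.
Change = -33 − (-3) = -30.

-30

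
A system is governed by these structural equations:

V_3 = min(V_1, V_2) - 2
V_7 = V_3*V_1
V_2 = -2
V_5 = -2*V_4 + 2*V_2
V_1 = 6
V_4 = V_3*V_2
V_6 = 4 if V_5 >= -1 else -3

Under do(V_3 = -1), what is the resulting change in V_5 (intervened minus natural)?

do(V_3=-1) replaces the equation V_3 = min(V_1, V_2) - 2 with the constant V_3 = -1.
V_4 = V_3*V_2  [with V_3=-1, V_2=-2]  = 2
V_5 = -2*V_4 + 2*V_2  [with V_4=2, V_2=-2]  = -8
Without intervention: V_3 = min(V_1, V_2) - 2  [with V_1=6, V_2=-2]  = -4; V_4 = V_3*V_2  [with V_3=-4, V_2=-2]  = 8; V_5 = -2*V_4 + 2*V_2  [with V_4=8, V_2=-2]  = -20.
Change = -8 − (-20) = 12.

12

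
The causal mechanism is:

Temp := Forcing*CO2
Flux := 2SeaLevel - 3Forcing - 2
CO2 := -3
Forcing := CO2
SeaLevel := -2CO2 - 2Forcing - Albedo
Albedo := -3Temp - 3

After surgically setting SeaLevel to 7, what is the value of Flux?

21

The intervention breaks the incoming arrows to SeaLevel: SeaLevel := -2CO2 - 2Forcing - Albedo no longer applies, and SeaLevel = 7.
Forcing = CO2  [with CO2=-3]  = -3
Flux = 2SeaLevel - 3Forcing - 2  [with SeaLevel=7, Forcing=-3]  = 21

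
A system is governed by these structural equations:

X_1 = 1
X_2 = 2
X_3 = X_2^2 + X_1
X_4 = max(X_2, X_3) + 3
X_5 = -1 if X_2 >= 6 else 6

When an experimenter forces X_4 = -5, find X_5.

Intervening sets X_4 = -5 and removes its equation (X_4 = max(X_2, X_3) + 3).
No directed path runs from X_4 to X_5, so X_5 keeps its natural value.
X_5 = -1 if X_2 >= 6 else 6  [with X_2=2]  = 6

6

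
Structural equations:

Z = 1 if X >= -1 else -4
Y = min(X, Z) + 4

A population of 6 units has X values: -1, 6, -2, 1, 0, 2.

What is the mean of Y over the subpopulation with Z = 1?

4.4

Conditioning on Z=1 selects the 5 unit(s) with X ∈ {-1, 6, 1, 0, 2}. Their Y values: 3, 5, 5, 4, 5. Mean = 4.4.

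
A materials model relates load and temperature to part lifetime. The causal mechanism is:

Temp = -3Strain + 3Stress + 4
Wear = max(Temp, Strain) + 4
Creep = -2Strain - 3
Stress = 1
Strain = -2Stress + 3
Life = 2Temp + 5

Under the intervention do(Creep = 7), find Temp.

4

Under do(Creep=7), the mechanism Creep = -2Strain - 3 is discarded; Creep is fixed at 7.
Since Temp is not a descendant of the intervened variable, it is unaffected.
Strain = -2Stress + 3  [with Stress=1]  = 1
Temp = -3Strain + 3Stress + 4  [with Strain=1, Stress=1]  = 4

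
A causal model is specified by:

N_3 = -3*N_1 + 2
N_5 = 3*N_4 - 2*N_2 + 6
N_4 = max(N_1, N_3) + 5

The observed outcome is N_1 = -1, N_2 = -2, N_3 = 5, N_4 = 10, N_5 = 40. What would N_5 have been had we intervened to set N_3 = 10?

do(N_3=10) replaces the equation N_3 = -3*N_1 + 2 with the constant N_3 = 10.
N_4 = max(N_1, N_3) + 5  [with N_1=-1, N_3=10]  = 15
N_5 = 3*N_4 - 2*N_2 + 6  [with N_4=15, N_2=-2]  = 55

55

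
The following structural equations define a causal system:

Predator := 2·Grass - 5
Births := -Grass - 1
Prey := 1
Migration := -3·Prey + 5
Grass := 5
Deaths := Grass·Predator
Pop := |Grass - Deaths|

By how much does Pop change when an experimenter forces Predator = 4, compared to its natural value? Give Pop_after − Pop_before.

The intervention breaks the incoming arrows to Predator: Predator := 2·Grass - 5 no longer applies, and Predator = 4.
Deaths = Grass·Predator  [with Grass=5, Predator=4]  = 20
Pop = |Grass - Deaths|  [with Grass=5, Deaths=20]  = 15
Without intervention: Predator = 2·Grass - 5  [with Grass=5]  = 5; Deaths = Grass·Predator  [with Grass=5, Predator=5]  = 25; Pop = |Grass - Deaths|  [with Grass=5, Deaths=25]  = 20.
Change = 15 − 20 = -5.

-5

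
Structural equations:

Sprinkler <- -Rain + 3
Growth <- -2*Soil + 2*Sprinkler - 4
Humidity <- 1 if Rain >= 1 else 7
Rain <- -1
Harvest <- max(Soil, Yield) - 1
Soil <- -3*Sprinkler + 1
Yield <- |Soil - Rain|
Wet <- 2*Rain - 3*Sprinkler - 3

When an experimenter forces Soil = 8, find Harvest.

8

The intervention breaks the incoming arrows to Soil: Soil <- -3*Sprinkler + 1 no longer applies, and Soil = 8.
Yield = |Soil - Rain|  [with Soil=8, Rain=-1]  = 9
Harvest = max(Soil, Yield) - 1  [with Soil=8, Yield=9]  = 8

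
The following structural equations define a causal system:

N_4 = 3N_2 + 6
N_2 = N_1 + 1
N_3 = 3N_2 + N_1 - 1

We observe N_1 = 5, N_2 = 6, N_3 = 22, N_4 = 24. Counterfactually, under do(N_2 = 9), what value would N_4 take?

Under do(N_2=9), the mechanism N_2 = N_1 + 1 is discarded; N_2 is fixed at 9.
N_4 = 3N_2 + 6  [with N_2=9]  = 33

33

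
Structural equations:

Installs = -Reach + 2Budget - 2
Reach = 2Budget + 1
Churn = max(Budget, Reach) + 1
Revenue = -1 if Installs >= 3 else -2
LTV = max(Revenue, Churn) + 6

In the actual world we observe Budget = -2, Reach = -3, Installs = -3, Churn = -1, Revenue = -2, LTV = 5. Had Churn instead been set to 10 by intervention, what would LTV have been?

Under do(Churn=10), the mechanism Churn = max(Budget, Reach) + 1 is discarded; Churn is fixed at 10.
Reach = 2Budget + 1  [with Budget=-2]  = -3
Installs = -Reach + 2Budget - 2  [with Reach=-3, Budget=-2]  = -3
Revenue = -1 if Installs >= 3 else -2  [with Installs=-3]  = -2
LTV = max(Revenue, Churn) + 6  [with Revenue=-2, Churn=10]  = 16

16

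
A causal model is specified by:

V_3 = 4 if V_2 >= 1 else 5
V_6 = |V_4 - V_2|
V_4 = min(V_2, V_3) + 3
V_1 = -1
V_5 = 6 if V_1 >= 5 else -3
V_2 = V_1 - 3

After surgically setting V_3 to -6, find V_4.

The intervention breaks the incoming arrows to V_3: V_3 = 4 if V_2 >= 1 else 5 no longer applies, and V_3 = -6.
V_2 = V_1 - 3  [with V_1=-1]  = -4
V_4 = min(V_2, V_3) + 3  [with V_2=-4, V_3=-6]  = -3

-3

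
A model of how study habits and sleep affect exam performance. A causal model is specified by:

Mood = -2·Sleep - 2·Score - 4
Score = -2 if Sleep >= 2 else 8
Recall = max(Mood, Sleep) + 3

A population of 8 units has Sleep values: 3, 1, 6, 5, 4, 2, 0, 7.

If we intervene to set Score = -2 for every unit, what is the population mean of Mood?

-7

Every unit gets Score=-2 under the intervention. Mood values become -6, -2, -12, -10, -8, -4, 0, -14; E[Mood|do(Score=-2)] = -7.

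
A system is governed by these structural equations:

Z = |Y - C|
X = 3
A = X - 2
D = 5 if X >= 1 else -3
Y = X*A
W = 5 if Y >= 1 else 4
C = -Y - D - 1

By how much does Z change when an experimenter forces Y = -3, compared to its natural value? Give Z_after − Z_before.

-12

The intervention breaks the incoming arrows to Y: Y = X*A no longer applies, and Y = -3.
D = 5 if X >= 1 else -3  [with X=3]  = 5
C = -Y - D - 1  [with Y=-3, D=5]  = -3
Z = |Y - C|  [with Y=-3, C=-3]  = 0
Without intervention: A = X - 2  [with X=3]  = 1; Y = X*A  [with X=3, A=1]  = 3; D = 5 if X >= 1 else -3  [with X=3]  = 5; C = -Y - D - 1  [with Y=3, D=5]  = -9; Z = |Y - C|  [with Y=3, C=-9]  = 12.
Change = 0 − 12 = -12.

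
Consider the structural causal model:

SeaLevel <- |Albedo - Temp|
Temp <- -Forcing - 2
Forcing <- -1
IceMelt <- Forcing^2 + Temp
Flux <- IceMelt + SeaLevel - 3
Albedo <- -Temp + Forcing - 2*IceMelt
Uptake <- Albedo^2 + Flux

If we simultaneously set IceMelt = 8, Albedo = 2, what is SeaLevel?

3

Setting IceMelt = 8, Albedo = 2 by intervention discards those variables' equations.
Temp = -Forcing - 2  [with Forcing=-1]  = -1
SeaLevel = |Albedo - Temp|  [with Albedo=2, Temp=-1]  = 3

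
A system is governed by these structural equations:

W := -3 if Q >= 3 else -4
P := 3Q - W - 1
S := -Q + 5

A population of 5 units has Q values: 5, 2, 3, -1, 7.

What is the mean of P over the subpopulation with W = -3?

Conditioning on W=-3 selects the 3 unit(s) with Q ∈ {5, 3, 7}. Their P values: 17, 11, 23. Mean = 17.

17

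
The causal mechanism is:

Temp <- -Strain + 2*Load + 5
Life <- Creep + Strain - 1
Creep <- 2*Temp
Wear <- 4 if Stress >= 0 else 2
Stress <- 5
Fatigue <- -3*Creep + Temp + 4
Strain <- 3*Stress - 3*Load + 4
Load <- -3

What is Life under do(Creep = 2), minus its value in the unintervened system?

do(Creep=2) replaces the equation Creep <- 2*Temp with the constant Creep = 2.
Strain = 3*Stress - 3*Load + 4  [with Stress=5, Load=-3]  = 28
Life = Creep + Strain - 1  [with Creep=2, Strain=28]  = 29
Without intervention: Strain = 3*Stress - 3*Load + 4  [with Stress=5, Load=-3]  = 28; Temp = -Strain + 2*Load + 5  [with Strain=28, Load=-3]  = -29; Creep = 2*Temp  [with Temp=-29]  = -58; Life = Creep + Strain - 1  [with Creep=-58, Strain=28]  = -31.
Change = 29 − (-31) = 60.

60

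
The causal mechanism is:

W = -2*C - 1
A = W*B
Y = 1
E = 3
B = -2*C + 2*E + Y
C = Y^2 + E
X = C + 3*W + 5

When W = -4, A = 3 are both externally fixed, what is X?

-3

Under do(W = -4, A = 3), each intervened variable's structural equation is replaced by its fixed value.
C = Y^2 + E  [with Y=1, E=3]  = 4
X = C + 3*W + 5  [with C=4, W=-4]  = -3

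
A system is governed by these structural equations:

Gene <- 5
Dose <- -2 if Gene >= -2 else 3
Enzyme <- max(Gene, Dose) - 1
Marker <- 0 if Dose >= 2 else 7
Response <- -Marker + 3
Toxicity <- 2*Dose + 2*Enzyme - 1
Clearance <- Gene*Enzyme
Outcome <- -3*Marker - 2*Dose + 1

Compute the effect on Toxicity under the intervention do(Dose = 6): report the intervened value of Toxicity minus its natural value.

Under do(Dose=6), the mechanism Dose <- -2 if Gene >= -2 else 3 is discarded; Dose is fixed at 6.
Enzyme = max(Gene, Dose) - 1  [with Gene=5, Dose=6]  = 5
Toxicity = 2*Dose + 2*Enzyme - 1  [with Dose=6, Enzyme=5]  = 21
Without intervention: Dose = -2 if Gene >= -2 else 3  [with Gene=5]  = -2; Enzyme = max(Gene, Dose) - 1  [with Gene=5, Dose=-2]  = 4; Toxicity = 2*Dose + 2*Enzyme - 1  [with Dose=-2, Enzyme=4]  = 3.
Change = 21 − 3 = 18.

18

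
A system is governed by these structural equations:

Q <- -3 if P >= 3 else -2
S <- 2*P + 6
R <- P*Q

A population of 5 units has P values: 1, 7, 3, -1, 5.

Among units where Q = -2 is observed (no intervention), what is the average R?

0

E[R|Q=-2] averages over only the 2 units with Q=-2 (P = 1, -1): R = -2, 2, mean 0.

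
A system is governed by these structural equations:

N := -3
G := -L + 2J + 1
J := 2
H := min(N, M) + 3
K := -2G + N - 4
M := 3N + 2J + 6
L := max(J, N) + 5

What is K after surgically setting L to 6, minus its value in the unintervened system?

-2

The intervention breaks the incoming arrows to L: L := max(J, N) + 5 no longer applies, and L = 6.
G = -L + 2J + 1  [with L=6, J=2]  = -1
K = -2G + N - 4  [with G=-1, N=-3]  = -5
Without intervention: L = max(J, N) + 5  [with J=2, N=-3]  = 7; G = -L + 2J + 1  [with L=7, J=2]  = -2; K = -2G + N - 4  [with G=-2, N=-3]  = -3.
Change = -5 − (-3) = -2.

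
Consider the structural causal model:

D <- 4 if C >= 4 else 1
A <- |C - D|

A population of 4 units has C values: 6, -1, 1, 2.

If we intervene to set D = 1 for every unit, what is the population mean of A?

do(D=1) breaks D's dependence on C. With D=1 fixed, A across the units is 5, 2, 0, 1, mean 2.

2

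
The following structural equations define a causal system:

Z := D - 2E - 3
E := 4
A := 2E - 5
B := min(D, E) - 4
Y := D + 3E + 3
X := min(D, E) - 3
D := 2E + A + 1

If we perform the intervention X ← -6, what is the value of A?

3

do(X=-6) replaces the equation X := min(D, E) - 3 with the constant X = -6.
A is not downstream of the intervention, so its value is determined by the original equations.
A = 2E - 5  [with E=4]  = 3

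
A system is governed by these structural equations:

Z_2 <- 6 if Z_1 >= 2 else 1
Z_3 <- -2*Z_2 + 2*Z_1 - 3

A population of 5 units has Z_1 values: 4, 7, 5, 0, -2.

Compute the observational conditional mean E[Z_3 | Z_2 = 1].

Conditioning on Z_2=1 selects the 2 unit(s) with Z_1 ∈ {0, -2}. Their Z_3 values: -5, -9. Mean = -7.

-7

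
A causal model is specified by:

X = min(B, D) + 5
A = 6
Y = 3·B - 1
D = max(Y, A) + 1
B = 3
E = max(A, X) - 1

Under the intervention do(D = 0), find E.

5

Under do(D=0), the mechanism D = max(Y, A) + 1 is discarded; D is fixed at 0.
X = min(B, D) + 5  [with B=3, D=0]  = 5
E = max(A, X) - 1  [with A=6, X=5]  = 5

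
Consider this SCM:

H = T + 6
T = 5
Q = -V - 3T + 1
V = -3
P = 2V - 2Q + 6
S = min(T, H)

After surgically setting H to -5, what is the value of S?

Intervening sets H = -5 and removes its equation (H = T + 6).
S = min(T, H)  [with T=5, H=-5]  = -5

-5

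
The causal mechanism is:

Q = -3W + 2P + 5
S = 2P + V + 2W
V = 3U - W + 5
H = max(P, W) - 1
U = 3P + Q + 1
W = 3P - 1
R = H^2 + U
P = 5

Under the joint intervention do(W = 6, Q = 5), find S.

The joint intervention fixes W = 6, Q = 5, removing each variable's own equation.
U = 3P + Q + 1  [with P=5, Q=5]  = 21
V = 3U - W + 5  [with U=21, W=6]  = 62
S = 2P + V + 2W  [with P=5, V=62, W=6]  = 84

84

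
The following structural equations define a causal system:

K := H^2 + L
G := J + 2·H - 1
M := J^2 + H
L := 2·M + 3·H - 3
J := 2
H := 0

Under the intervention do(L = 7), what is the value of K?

7

Under do(L=7), the mechanism L := 2·M + 3·H - 3 is discarded; L is fixed at 7.
K = H^2 + L  [with H=0, L=7]  = 7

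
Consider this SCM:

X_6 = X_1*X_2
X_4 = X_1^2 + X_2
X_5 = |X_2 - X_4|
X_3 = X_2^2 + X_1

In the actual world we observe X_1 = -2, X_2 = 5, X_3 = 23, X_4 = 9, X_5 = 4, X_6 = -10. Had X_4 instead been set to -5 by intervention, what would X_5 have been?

Intervening sets X_4 = -5 and removes its equation (X_4 = X_1^2 + X_2).
X_5 = |X_2 - X_4|  [with X_2=5, X_4=-5]  = 10

10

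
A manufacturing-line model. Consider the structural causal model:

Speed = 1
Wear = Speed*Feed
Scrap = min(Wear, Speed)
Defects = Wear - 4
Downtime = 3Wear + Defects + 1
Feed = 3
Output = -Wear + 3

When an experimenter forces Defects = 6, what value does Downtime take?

16

The intervention breaks the incoming arrows to Defects: Defects = Wear - 4 no longer applies, and Defects = 6.
Wear = Speed*Feed  [with Speed=1, Feed=3]  = 3
Downtime = 3Wear + Defects + 1  [with Wear=3, Defects=6]  = 16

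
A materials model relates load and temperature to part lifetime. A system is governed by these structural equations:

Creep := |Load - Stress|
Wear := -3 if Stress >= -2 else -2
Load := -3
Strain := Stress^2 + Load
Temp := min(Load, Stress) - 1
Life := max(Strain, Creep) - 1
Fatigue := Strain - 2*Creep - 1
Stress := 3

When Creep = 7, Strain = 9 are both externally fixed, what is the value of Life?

8

Under do(Creep = 7, Strain = 9), each intervened variable's structural equation is replaced by its fixed value.
Life = max(Strain, Creep) - 1  [with Strain=9, Creep=7]  = 8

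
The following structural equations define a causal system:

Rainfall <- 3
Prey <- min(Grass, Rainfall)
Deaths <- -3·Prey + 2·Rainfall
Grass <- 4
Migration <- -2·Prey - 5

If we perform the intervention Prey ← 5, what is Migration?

do(Prey=5) replaces the equation Prey <- min(Grass, Rainfall) with the constant Prey = 5.
Migration = -2·Prey - 5  [with Prey=5]  = -15

-15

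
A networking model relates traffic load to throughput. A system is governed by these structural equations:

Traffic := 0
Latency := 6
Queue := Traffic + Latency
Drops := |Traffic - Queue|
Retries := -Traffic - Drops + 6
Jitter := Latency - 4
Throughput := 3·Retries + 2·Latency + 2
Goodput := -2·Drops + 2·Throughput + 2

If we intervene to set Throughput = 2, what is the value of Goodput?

do(Throughput=2) replaces the equation Throughput := 3·Retries + 2·Latency + 2 with the constant Throughput = 2.
Queue = Traffic + Latency  [with Traffic=0, Latency=6]  = 6
Drops = |Traffic - Queue|  [with Traffic=0, Queue=6]  = 6
Goodput = -2·Drops + 2·Throughput + 2  [with Drops=6, Throughput=2]  = -6

-6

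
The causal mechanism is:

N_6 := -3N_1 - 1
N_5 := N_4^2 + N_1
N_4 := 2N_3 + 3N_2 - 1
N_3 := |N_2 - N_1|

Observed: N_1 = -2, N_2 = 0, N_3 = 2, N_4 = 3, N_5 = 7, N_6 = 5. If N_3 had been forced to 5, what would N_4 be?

The intervention breaks the incoming arrows to N_3: N_3 := |N_2 - N_1| no longer applies, and N_3 = 5.
N_4 = 2N_3 + 3N_2 - 1  [with N_3=5, N_2=0]  = 9

9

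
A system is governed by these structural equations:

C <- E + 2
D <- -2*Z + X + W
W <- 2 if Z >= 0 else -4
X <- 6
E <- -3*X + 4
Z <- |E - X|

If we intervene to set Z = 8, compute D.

The intervention breaks the incoming arrows to Z: Z <- |E - X| no longer applies, and Z = 8.
W = 2 if Z >= 0 else -4  [with Z=8]  = 2
D = -2*Z + X + W  [with Z=8, X=6, W=2]  = -8

-8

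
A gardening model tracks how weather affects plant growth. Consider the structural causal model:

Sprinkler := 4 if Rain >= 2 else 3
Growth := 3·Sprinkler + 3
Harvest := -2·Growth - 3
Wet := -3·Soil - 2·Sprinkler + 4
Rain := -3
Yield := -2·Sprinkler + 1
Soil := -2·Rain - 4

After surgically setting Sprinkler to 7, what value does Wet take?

-16

Under do(Sprinkler=7), the mechanism Sprinkler := 4 if Rain >= 2 else 3 is discarded; Sprinkler is fixed at 7.
Soil = -2·Rain - 4  [with Rain=-3]  = 2
Wet = -3·Soil - 2·Sprinkler + 4  [with Soil=2, Sprinkler=7]  = -16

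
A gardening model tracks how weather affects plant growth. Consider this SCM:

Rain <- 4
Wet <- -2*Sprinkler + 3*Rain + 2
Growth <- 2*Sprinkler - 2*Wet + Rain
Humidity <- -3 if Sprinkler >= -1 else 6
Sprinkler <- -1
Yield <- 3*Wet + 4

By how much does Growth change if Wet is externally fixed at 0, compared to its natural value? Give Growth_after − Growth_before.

32

The intervention breaks the incoming arrows to Wet: Wet <- -2*Sprinkler + 3*Rain + 2 no longer applies, and Wet = 0.
Growth = 2*Sprinkler - 2*Wet + Rain  [with Sprinkler=-1, Wet=0, Rain=4]  = 2
Without intervention: Wet = -2*Sprinkler + 3*Rain + 2  [with Sprinkler=-1, Rain=4]  = 16; Growth = 2*Sprinkler - 2*Wet + Rain  [with Sprinkler=-1, Wet=16, Rain=4]  = -30.
Change = 2 − (-30) = 32.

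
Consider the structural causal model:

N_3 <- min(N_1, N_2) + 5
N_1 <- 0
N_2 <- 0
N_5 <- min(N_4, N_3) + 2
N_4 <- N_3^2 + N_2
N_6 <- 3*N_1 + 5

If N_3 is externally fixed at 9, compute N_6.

The intervention breaks the incoming arrows to N_3: N_3 <- min(N_1, N_2) + 5 no longer applies, and N_3 = 9.
No directed path runs from N_3 to N_6, so N_6 keeps its natural value.
N_6 = 3*N_1 + 5  [with N_1=0]  = 5

5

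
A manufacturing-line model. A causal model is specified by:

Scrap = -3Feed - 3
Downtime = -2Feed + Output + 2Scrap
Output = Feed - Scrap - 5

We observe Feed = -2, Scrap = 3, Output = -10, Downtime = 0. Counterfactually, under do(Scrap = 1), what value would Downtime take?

-2

Under do(Scrap=1), the mechanism Scrap = -3Feed - 3 is discarded; Scrap is fixed at 1.
Output = Feed - Scrap - 5  [with Feed=-2, Scrap=1]  = -8
Downtime = -2Feed + Output + 2Scrap  [with Feed=-2, Output=-8, Scrap=1]  = -2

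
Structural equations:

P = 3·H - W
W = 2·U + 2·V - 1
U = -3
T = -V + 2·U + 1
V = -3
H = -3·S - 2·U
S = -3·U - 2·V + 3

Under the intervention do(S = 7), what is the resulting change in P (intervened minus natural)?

99

Under do(S=7), the mechanism S = -3·U - 2·V + 3 is discarded; S is fixed at 7.
W = 2·U + 2·V - 1  [with U=-3, V=-3]  = -13
H = -3·S - 2·U  [with S=7, U=-3]  = -15
P = 3·H - W  [with H=-15, W=-13]  = -32
Without intervention: W = 2·U + 2·V - 1  [with U=-3, V=-3]  = -13; S = -3·U - 2·V + 3  [with U=-3, V=-3]  = 18; H = -3·S - 2·U  [with S=18, U=-3]  = -48; P = 3·H - W  [with H=-48, W=-13]  = -131.
Change = -32 − (-131) = 99.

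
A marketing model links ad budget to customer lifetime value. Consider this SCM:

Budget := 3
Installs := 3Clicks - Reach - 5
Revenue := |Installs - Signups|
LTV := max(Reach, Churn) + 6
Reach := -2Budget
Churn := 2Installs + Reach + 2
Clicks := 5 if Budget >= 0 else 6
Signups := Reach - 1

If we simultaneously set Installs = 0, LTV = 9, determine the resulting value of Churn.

-4

The joint intervention fixes Installs = 0, LTV = 9, removing each variable's own equation.
Reach = -2Budget  [with Budget=3]  = -6
Churn = 2Installs + Reach + 2  [with Installs=0, Reach=-6]  = -4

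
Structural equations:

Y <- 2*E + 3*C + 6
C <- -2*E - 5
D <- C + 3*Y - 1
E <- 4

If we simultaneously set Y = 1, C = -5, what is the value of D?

-3

The joint intervention fixes Y = 1, C = -5, removing each variable's own equation.
D = C + 3*Y - 1  [with C=-5, Y=1]  = -3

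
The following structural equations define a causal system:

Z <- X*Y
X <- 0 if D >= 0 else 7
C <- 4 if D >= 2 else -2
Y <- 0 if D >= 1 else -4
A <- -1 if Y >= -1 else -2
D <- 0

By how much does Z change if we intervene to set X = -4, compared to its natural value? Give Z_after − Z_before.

16

do(X=-4) replaces the equation X <- 0 if D >= 0 else 7 with the constant X = -4.
Y = 0 if D >= 1 else -4  [with D=0]  = -4
Z = X*Y  [with X=-4, Y=-4]  = 16
Without intervention: X = 0 if D >= 0 else 7  [with D=0]  = 0; Y = 0 if D >= 1 else -4  [with D=0]  = -4; Z = X*Y  [with X=0, Y=-4]  = 0.
Change = 16 − 0 = 16.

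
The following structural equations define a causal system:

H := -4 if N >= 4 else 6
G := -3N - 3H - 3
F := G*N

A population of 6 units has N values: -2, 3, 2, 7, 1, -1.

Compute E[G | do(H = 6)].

-26

Every unit gets H=6 under the intervention. G values become -15, -30, -27, -42, -24, -18; E[G|do(H=6)] = -26.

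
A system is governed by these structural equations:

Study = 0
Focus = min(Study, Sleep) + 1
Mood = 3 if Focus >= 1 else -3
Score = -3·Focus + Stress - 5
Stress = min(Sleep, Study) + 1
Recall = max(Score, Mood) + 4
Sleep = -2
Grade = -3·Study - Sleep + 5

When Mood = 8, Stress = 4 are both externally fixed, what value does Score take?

Under do(Mood = 8, Stress = 4), each intervened variable's structural equation is replaced by its fixed value.
Focus = min(Study, Sleep) + 1  [with Study=0, Sleep=-2]  = -1
Score = -3·Focus + Stress - 5  [with Focus=-1, Stress=4]  = 2

2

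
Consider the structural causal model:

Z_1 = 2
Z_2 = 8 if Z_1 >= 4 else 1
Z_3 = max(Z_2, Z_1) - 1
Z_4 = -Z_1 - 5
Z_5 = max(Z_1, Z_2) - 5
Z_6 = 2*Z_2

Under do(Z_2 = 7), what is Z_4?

-7

Under do(Z_2=7), the mechanism Z_2 = 8 if Z_1 >= 4 else 1 is discarded; Z_2 is fixed at 7.
Since Z_4 is not a descendant of the intervened variable, it is unaffected.
Z_4 = -Z_1 - 5  [with Z_1=2]  = -7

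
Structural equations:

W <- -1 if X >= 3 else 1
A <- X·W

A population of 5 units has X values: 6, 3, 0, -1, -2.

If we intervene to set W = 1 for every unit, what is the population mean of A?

1.2

Under do(W=1), W's equation is replaced by W=1 for every unit. Per-unit A: 6, 3, 0, -1, -2. Mean = 1.2.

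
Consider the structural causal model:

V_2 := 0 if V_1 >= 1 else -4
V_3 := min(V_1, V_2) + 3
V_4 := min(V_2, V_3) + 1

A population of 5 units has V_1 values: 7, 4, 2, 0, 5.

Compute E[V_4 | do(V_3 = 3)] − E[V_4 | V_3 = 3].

-0.8

Under do(V_3=3), V_3's equation is replaced by V_3=3 for every unit. Per-unit V_4: 1, 1, 1, -3, 1. Mean = 0.2.
Conditioning on V_3=3 selects the 4 unit(s) with V_1 ∈ {7, 4, 2, 5}. Their V_4 values: 1, 1, 1, 1. Mean = 1.
Difference = 0.2 − 1 = -0.8.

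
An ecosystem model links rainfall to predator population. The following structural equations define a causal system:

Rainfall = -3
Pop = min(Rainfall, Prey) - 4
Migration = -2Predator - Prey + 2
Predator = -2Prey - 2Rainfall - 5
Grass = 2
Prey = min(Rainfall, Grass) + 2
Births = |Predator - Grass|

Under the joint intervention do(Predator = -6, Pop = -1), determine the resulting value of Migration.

The joint intervention fixes Predator = -6, Pop = -1, removing each variable's own equation.
Prey = min(Rainfall, Grass) + 2  [with Rainfall=-3, Grass=2]  = -1
Migration = -2Predator - Prey + 2  [with Predator=-6, Prey=-1]  = 15

15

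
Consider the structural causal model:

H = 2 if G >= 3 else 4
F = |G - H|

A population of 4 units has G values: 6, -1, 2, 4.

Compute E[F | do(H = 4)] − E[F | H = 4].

The intervention sets H=4 in all 4 units regardless of G. Recomputing F per unit gives 2, 5, 2, 0; average 2.25.
Observing H=4 restricts to units where H's equation naturally yields 4: G ∈ {-1, 2}. In that subpopulation F = 5, 2, mean 3.5.
Difference = 2.25 − 3.5 = -1.25.

-1.25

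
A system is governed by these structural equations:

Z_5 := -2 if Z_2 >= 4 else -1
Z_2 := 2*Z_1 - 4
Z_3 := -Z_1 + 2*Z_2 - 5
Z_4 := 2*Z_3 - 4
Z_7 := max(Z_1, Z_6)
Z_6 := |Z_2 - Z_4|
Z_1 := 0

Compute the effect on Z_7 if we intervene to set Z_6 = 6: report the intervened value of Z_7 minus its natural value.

-20

Intervening sets Z_6 = 6 and removes its equation (Z_6 := |Z_2 - Z_4|).
Z_7 = max(Z_1, Z_6)  [with Z_1=0, Z_6=6]  = 6
Without intervention: Z_2 = 2*Z_1 - 4  [with Z_1=0]  = -4; Z_3 = -Z_1 + 2*Z_2 - 5  [with Z_1=0, Z_2=-4]  = -13; Z_4 = 2*Z_3 - 4  [with Z_3=-13]  = -30; Z_6 = |Z_2 - Z_4|  [with Z_2=-4, Z_4=-30]  = 26; Z_7 = max(Z_1, Z_6)  [with Z_1=0, Z_6=26]  = 26.
Change = 6 − 26 = -20.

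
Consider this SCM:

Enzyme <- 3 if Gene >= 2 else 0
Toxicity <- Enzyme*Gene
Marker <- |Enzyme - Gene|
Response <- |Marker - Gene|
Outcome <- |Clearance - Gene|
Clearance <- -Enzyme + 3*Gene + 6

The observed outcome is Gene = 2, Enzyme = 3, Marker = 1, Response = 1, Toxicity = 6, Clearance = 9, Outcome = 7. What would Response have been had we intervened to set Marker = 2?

The intervention breaks the incoming arrows to Marker: Marker <- |Enzyme - Gene| no longer applies, and Marker = 2.
Response = |Marker - Gene|  [with Marker=2, Gene=2]  = 0

0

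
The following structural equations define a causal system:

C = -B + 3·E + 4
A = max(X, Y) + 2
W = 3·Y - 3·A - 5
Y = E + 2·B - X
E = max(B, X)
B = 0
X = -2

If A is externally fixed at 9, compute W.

Under do(A=9), the mechanism A = max(X, Y) + 2 is discarded; A is fixed at 9.
E = max(B, X)  [with B=0, X=-2]  = 0
Y = E + 2·B - X  [with E=0, B=0, X=-2]  = 2
W = 3·Y - 3·A - 5  [with Y=2, A=9]  = -26

-26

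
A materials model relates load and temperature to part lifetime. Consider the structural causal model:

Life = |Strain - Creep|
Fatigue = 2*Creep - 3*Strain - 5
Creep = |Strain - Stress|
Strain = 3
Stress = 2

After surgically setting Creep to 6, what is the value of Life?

3

do(Creep=6) replaces the equation Creep = |Strain - Stress| with the constant Creep = 6.
Life = |Strain - Creep|  [with Strain=3, Creep=6]  = 3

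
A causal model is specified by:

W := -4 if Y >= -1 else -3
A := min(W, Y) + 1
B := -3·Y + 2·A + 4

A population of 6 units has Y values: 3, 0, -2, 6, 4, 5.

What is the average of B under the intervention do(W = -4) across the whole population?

-10

do(W=-4) breaks W's dependence on Y. With W=-4 fixed, B across the units is -11, -2, 4, -20, -14, -17, mean -10.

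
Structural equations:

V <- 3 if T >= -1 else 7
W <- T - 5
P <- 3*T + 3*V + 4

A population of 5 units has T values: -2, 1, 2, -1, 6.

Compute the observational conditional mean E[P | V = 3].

19

Observing V=3 restricts to units where V's equation naturally yields 3: T ∈ {1, 2, -1, 6}. In that subpopulation P = 16, 19, 10, 31, mean 19.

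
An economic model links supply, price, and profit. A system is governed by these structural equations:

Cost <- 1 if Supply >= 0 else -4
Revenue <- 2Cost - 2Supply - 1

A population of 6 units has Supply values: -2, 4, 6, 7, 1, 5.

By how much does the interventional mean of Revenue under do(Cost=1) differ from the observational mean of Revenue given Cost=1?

2.2

Every unit gets Cost=1 under the intervention. Revenue values become 5, -7, -11, -13, -1, -9; E[Revenue|do(Cost=1)] = -6.
Observing Cost=1 restricts to units where Cost's equation naturally yields 1: Supply ∈ {4, 6, 7, 1, 5}. In that subpopulation Revenue = -7, -11, -13, -1, -9, mean -8.2.
Difference = -6 − (-8.2) = 2.2.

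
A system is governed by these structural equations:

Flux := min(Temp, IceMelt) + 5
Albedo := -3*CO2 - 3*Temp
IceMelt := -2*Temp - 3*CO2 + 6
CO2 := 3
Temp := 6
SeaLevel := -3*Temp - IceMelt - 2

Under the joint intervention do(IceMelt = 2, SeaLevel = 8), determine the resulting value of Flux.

Setting IceMelt = 2, SeaLevel = 8 by intervention discards those variables' equations.
Flux = min(Temp, IceMelt) + 5  [with Temp=6, IceMelt=2]  = 7

7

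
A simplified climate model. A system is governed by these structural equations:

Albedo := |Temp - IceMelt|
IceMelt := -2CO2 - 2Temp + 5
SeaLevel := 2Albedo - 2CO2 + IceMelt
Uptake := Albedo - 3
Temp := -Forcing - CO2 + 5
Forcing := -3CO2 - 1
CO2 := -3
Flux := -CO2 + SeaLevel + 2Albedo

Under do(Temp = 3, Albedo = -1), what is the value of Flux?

Under do(Temp = 3, Albedo = -1), each intervened variable's structural equation is replaced by its fixed value.
IceMelt = -2CO2 - 2Temp + 5  [with CO2=-3, Temp=3]  = 5
SeaLevel = 2Albedo - 2CO2 + IceMelt  [with Albedo=-1, CO2=-3, IceMelt=5]  = 9
Flux = -CO2 + SeaLevel + 2Albedo  [with CO2=-3, SeaLevel=9, Albedo=-1]  = 10

10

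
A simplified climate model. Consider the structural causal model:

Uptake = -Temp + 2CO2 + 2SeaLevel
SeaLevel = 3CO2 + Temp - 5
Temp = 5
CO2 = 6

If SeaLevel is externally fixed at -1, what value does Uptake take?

The intervention breaks the incoming arrows to SeaLevel: SeaLevel = 3CO2 + Temp - 5 no longer applies, and SeaLevel = -1.
Uptake = -Temp + 2CO2 + 2SeaLevel  [with Temp=5, CO2=6, SeaLevel=-1]  = 5

5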